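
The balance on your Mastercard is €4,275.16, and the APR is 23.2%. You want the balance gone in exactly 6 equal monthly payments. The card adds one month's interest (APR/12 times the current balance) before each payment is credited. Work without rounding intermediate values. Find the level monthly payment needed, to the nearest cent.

Monthly rate r = 23.2%/12 = 1.93333% = 0.0193333.
Level-payment amortization: P = B₀·r / (1 − (1+r)^(−n)) = 4275.16·0.0193333 / (1 − 1.01933^(−6)).
Denominator 1 − (1+r)^(−6) = 0.108538397.
P = 82.6531 / 0.108538397 ≈ 761.51.

€761.51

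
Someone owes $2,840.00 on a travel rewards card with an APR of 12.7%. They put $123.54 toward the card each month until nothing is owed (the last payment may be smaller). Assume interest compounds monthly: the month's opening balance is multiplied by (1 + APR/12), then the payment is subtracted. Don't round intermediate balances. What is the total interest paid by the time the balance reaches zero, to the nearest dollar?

$432

Monthly rate r = 12.7%/12 = 1.05833% = 0.0105833.
Payoff takes n = ⌈−ln(1 − rB₀/P)/ln(1+r)⌉ = ⌈26.481⌉ = 27 payments; the last is $59.55.
Total paid = 26·$123.54 + $59.55 = $3,271.59.
Total interest = total paid − principal = $3,271.59 − $2,840.00 = $431.59.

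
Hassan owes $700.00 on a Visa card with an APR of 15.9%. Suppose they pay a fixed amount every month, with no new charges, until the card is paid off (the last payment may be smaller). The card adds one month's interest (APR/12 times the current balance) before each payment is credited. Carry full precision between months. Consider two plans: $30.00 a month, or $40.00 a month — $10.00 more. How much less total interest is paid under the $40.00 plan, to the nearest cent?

$41.30

Monthly rate r = 15.9%/12 = 1.325% = 0.01325.
At $30.00/mo: n = ⌈−ln(1 − rB₀/P)/ln(1+r)⌉ = 29 payments (last $2.96); total interest = total paid − $700.00 = $142.96.
At $40.00/mo: 21 payments (last $1.66); total interest $101.66.
Interest saved = $142.96 − $101.66 = $41.30.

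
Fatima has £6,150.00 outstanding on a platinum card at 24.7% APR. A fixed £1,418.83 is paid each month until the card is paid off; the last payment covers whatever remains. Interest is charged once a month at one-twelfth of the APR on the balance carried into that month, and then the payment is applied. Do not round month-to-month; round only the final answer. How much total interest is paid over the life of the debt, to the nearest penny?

£361.42

Monthly rate r = 24.7%/12 = 2.05833% = 0.0205833.
Payoff takes n = ⌈−ln(1 − rB₀/P)/ln(1+r)⌉ = ⌈4.587⌉ = 5 payments; the last is £836.10.
Total paid = 4·£1,418.83 + £836.10 = £6,511.42.
Total interest = total paid − principal = £6,511.42 − £6,150.00 = £361.42.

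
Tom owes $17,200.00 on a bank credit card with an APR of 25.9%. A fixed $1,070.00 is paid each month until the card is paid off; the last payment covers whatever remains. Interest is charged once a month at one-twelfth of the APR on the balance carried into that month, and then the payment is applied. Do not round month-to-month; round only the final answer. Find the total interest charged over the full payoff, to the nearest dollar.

Monthly rate r = 25.9%/12 = 2.15833% = 0.0215833.
Payoff takes n = ⌈−ln(1 − rB₀/P)/ln(1+r)⌉ = ⌈19.954⌉ = 20 payments; the last is $1,021.53.
Total paid = 19·$1,070.00 + $1,021.53 = $21,351.53.
Total interest = total paid − principal = $21,351.53 − $17,200.00 = $4,151.53.

$4,152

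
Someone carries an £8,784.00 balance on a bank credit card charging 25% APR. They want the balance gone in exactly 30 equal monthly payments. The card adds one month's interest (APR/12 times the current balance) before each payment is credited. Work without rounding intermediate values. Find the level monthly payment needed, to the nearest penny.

£396.71

Monthly rate r = 25%/12 = 2.08333% = 0.0208333.
Level-payment amortization: P = B₀·r / (1 − (1+r)^(−n)) = 8784.00·0.0208333 / (1 − 1.02083^(−30)).
Denominator 1 − (1+r)^(−30) = 0.461290393.
P = 183 / 0.461290393 ≈ 396.71.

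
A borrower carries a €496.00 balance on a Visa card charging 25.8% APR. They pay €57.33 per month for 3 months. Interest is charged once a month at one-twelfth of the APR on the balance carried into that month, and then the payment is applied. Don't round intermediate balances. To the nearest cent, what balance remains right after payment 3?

Monthly rate r = 25.8%/12 = 2.15% = 0.0215.
Each month: B ← B·(1+r) − €57.33.
Month 1: interest €10.66; balance after payment €449.33.
Month 2: interest €9.66; balance after payment €401.66.
Month 3: interest €8.64; balance after payment €352.97.

€352.97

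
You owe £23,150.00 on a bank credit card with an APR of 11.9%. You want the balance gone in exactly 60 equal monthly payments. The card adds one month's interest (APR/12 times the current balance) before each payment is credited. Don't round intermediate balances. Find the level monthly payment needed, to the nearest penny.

Monthly rate r = 11.9%/12 = 0.991667% = 0.00991667.
Level-payment amortization: P = B₀·r / (1 − (1+r)^(−n)) = 23150.00·0.00991667 / (1 − 1.00992^(−60)).
Denominator 1 − (1+r)^(−60) = 0.446818517.
P = 229.571 / 0.446818517 ≈ 513.79.

£513.79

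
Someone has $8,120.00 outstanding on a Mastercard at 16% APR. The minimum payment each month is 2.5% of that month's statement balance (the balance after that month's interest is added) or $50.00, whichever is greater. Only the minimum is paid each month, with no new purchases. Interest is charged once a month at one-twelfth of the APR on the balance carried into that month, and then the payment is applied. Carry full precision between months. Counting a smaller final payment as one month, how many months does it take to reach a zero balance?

Monthly rate r = 16%/12 = 1.33333% = 0.0133333.
While 2.5% of the post-interest balance exceeds $50.00, each month B ← (B·(1+r))·(1 − 0.025), i.e. B shrinks by the factor (1+r)·0.975 = 0.988.
This holds for months 1–118. Entering month 119 the balance is $1,953.78; 2.5% of the post-interest balance is now below $50.00, so the flat $50.00 minimum applies from here.
From month 119 a fixed $50.00 at rate r clears $1,953.78 in 56 more payments. Total: 118 + 56 = 174 months.

174 months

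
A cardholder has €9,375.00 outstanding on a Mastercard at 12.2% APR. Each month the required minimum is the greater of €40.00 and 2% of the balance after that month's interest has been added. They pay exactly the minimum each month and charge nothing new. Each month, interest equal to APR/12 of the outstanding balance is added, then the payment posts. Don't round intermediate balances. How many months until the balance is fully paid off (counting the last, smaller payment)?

224 months

Monthly rate r = 12.2%/12 = 1.01667% = 0.0101667.
While 2% of the post-interest balance exceeds €40.00, each month B ← (B·(1+r))·(1 − 0.02), i.e. B shrinks by the factor (1+r)·0.98 = 0.98996.
This holds for months 1–155. Entering month 156 the balance is €1,963.06; 2% of the post-interest balance is now below €40.00, so the flat €40.00 minimum applies from here.
From month 156 a fixed €40.00 at rate r clears €1,963.06 in 69 more payments. Total: 155 + 69 = 224 months.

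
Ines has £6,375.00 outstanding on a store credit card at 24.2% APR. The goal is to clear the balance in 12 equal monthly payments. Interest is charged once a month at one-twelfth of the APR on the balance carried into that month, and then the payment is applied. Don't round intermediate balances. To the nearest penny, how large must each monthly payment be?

Monthly rate r = 24.2%/12 = 2.01667% = 0.0201667.
Level-payment amortization: P = B₀·r / (1 − (1+r)^(−n)) = 6375.00·0.0201667 / (1 − 1.02017^(−12)).
Denominator 1 − (1+r)^(−12) = 0.213051249.
P = 128.562 / 0.213051249 ≈ 603.43.

£603.43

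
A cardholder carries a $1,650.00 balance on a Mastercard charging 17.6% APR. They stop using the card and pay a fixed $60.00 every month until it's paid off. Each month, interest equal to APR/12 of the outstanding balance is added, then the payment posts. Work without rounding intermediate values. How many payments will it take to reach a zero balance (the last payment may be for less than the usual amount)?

36 payments

Monthly rate r = 17.6%/12 = 1.46667% = 0.0146667.
Recurrence: B ← B·(1+r) − $60.00.
Month 1: interest $24.20; balance after payment $1,614.20.
Month 2: interest $23.67; balance after payment $1,577.87.
Closed form: n = −ln(1 − rB₀/P)/ln(1+r) = −ln(0.59667)/ln(1.01467) ≈ 35.466, so the balance reaches zero during payment 36.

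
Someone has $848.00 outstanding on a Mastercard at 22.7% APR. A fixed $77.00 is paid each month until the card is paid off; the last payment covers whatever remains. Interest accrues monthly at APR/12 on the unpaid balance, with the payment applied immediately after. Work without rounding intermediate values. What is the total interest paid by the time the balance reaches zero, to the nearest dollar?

Monthly rate r = 22.7%/12 = 1.89167% = 0.0189167.
Payoff takes n = ⌈−ln(1 − rB₀/P)/ln(1+r)⌉ = ⌈12.466⌉ = 13 payments; the last is $36.05.
Total paid = 12·$77.00 + $36.05 = $960.05.
Total interest = total paid − principal = $960.05 − $848.00 = $112.05.

$112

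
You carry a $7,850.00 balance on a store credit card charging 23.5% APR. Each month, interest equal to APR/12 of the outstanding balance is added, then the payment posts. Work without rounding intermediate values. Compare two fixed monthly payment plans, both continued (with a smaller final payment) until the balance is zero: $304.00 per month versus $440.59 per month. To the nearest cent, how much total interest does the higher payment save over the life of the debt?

$1,295.94

Monthly rate r = 23.5%/12 = 1.95833% = 0.0195833.
At $304.00/mo: n = ⌈−ln(1 − rB₀/P)/ln(1+r)⌉ = 37 payments (last $101.02); total interest = total paid − $7,850.00 = $3,195.02.
At $440.59/mo: 23 payments (last $56.10); total interest $1,899.08.
Interest saved = $3,195.02 − $1,899.08 = $1,295.94.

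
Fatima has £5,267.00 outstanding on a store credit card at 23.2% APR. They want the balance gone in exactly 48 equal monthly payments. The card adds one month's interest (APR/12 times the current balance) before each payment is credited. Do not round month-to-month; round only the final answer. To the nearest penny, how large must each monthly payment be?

Monthly rate r = 23.2%/12 = 1.93333% = 0.0193333.
Level-payment amortization: P = B₀·r / (1 − (1+r)^(−n)) = 5267.00·0.0193333 / (1 − 1.01933^(−48)).
Denominator 1 − (1+r)^(−48) = 0.601139403.
P = 101.829 / 0.601139403 ≈ 169.39.

£169.39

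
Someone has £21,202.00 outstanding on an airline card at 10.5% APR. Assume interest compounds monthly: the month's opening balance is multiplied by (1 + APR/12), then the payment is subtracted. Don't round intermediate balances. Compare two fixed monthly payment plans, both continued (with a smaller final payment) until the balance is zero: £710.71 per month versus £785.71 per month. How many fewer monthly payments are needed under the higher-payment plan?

4 fewer payments

Monthly rate r = 10.5%/12 = 0.875% = 0.00875.
At £710.71/mo: n = ⌈−ln(1 − rB₀/P)/ln(1+r)⌉ = 35 payments (last £514.05); total interest = total paid − £21,202.00 = £3,476.19.
At £785.71/mo: 31 payments (last £719.88); total interest £3,089.18.
Payments saved = 35 − 31 = 4.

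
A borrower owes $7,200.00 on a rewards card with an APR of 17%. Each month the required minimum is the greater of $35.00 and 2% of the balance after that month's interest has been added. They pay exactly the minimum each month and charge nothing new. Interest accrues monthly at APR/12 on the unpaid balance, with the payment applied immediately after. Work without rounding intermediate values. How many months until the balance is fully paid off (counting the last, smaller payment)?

319 months

Monthly rate r = 17%/12 = 1.41667% = 0.0141667.
While 2% of the post-interest balance exceeds $35.00, each month B ← (B·(1+r))·(1 − 0.02), i.e. B shrinks by the factor (1+r)·0.98 = 0.99388.
This holds for months 1–233. Entering month 234 the balance is $1,723.78; 2% of the post-interest balance is now below $35.00, so the flat $35.00 minimum applies from here.
From month 234 a fixed $35.00 at rate r clears $1,723.78 in 86 more payments. Total: 233 + 86 = 319 months.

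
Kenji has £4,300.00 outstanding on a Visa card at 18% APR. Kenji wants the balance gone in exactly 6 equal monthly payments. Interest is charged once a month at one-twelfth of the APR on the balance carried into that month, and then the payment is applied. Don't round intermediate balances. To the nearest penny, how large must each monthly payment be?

Monthly rate r = 18%/12 = 1.5% = 0.015.
Level-payment amortization: P = B₀·r / (1 − (1+r)^(−n)) = 4300.00·0.015 / (1 − 1.015^(−6)).
Denominator 1 − (1+r)^(−6) = 0.0854578075.
P = 64.5 / 0.0854578075 ≈ 754.76.

£754.76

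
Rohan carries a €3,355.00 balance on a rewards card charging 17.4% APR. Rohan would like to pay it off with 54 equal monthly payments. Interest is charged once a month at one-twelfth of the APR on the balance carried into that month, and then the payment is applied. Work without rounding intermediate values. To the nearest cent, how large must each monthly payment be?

€90.02

Monthly rate r = 17.4%/12 = 1.45% = 0.0145.
Level-payment amortization: P = B₀·r / (1 − (1+r)^(−n)) = 3355.00·0.0145 / (1 − 1.0145^(−54)).
Denominator 1 − (1+r)^(−54) = 0.540390257.
P = 48.6475 / 0.540390257 ≈ 90.02.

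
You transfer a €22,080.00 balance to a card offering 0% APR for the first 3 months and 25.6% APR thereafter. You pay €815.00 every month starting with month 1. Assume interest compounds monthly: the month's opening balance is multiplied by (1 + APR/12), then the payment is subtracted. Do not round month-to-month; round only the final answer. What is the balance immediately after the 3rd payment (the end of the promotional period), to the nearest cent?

Promo months 1–3 at r₀ = 0%/12 = 0; months 4+ at r₁ = 25.6%/12 = 0.0213333.
After month 3 (no interest yet): B = €22,080.00 − 3·€815.00 = €19,635.00.

€19,635.00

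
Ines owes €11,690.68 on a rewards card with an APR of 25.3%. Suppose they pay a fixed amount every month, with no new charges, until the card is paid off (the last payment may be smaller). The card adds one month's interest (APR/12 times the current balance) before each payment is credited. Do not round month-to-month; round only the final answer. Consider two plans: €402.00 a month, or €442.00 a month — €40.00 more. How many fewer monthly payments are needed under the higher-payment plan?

6 fewer payments

Monthly rate r = 25.3%/12 = 2.10833% = 0.0210833.
At €402.00/mo: n = ⌈−ln(1 − rB₀/P)/ln(1+r)⌉ = 46 payments (last €208.77); total interest = total paid − €11,690.68 = €6,608.09.
At €442.00/mo: 40 payments (last €41.43); total interest €5,588.75.
Payments saved = 46 − 40 = 6.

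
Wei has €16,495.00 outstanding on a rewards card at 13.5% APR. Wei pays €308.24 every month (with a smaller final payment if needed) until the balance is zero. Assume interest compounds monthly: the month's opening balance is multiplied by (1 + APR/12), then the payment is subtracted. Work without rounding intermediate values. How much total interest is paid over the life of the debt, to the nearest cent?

€8,891.87

Monthly rate r = 13.5%/12 = 1.125% = 0.01125.
Payoff takes n = ⌈−ln(1 − rB₀/P)/ln(1+r)⌉ = ⌈82.359⌉ = 83 payments; the last is €111.19.
Total paid = 82·€308.24 + €111.19 = €25,386.87.
Total interest = total paid − principal = €25,386.87 − €16,495.00 = €8,891.87.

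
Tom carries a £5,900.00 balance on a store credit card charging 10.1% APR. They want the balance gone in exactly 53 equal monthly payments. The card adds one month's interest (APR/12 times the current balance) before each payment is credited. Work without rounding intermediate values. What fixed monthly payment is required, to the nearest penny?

£138.45

Monthly rate r = 10.1%/12 = 0.841667% = 0.00841667.
Level-payment amortization: P = B₀·r / (1 − (1+r)^(−n)) = 5900.00·0.00841667 / (1 − 1.00842^(−53)).
Denominator 1 − (1+r)^(−53) = 0.358673463.
P = 49.6583 / 0.358673463 ≈ 138.45.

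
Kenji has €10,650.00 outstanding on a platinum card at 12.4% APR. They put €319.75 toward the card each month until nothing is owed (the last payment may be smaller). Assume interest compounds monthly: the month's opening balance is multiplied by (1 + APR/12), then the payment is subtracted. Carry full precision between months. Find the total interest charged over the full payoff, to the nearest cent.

€2,471.28

Monthly rate r = 12.4%/12 = 1.03333% = 0.0103333.
Payoff takes n = ⌈−ln(1 − rB₀/P)/ln(1+r)⌉ = ⌈41.036⌉ = 42 payments; the last is €11.53.
Total paid = 41·€319.75 + €11.53 = €13,121.28.
Total interest = total paid − principal = €13,121.28 − €10,650.00 = €2,471.28.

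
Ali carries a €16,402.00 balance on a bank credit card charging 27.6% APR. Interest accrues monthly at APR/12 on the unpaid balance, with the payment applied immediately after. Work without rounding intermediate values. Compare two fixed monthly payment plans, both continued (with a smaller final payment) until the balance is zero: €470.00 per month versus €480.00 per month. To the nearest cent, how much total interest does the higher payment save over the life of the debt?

Monthly rate r = 27.6%/12 = 2.3% = 0.023.
At €470.00/mo: n = ⌈−ln(1 − rB₀/P)/ln(1+r)⌉ = 72 payments (last €172.34); total interest = total paid − €16,402.00 = €17,140.34.
At €480.00/mo: 68 payments (last €378.81); total interest €16,136.81.
Interest saved = €17,140.34 − €16,136.81 = €1,003.53.

€1,003.53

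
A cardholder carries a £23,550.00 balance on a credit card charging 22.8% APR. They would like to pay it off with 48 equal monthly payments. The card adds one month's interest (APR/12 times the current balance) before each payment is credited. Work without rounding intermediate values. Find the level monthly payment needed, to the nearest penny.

£752.23

Monthly rate r = 22.8%/12 = 1.9% = 0.019.
Level-payment amortization: P = B₀·r / (1 − (1+r)^(−n)) = 23550.00·0.019 / (1 − 1.019^(−48)).
Denominator 1 − (1+r)^(−48) = 0.59482824.
P = 447.45 / 0.59482824 ≈ 752.23.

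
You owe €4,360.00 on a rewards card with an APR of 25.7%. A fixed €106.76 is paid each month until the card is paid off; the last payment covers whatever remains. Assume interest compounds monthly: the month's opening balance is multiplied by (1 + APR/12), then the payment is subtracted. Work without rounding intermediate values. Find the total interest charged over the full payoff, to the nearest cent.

€6,101.98

Monthly rate r = 25.7%/12 = 2.14167% = 0.0214167.
Payoff takes n = ⌈−ln(1 − rB₀/P)/ln(1+r)⌉ = ⌈97.995⌉ = 98 payments; the last is €106.26.
Total paid = 97·€106.76 + €106.26 = €10,461.98.
Total interest = total paid − principal = €10,461.98 − €4,360.00 = €6,101.98.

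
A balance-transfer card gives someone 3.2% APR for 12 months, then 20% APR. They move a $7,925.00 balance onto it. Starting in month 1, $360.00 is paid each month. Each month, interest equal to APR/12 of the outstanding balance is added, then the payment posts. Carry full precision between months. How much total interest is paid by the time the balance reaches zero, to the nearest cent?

Promo months 1–12 at r₀ = 3.2%/12 = 0.00266667; months 13+ at r₁ = 20%/12 = 0.0166667.
After month 12: iterate B ← B·(1+r₀) − $360.00 for 12 months → $3,798.43.
Then at r₁ with $360.00/mo: n₂ = −ln(1 − r₁·B/P)/ln(1+r₁) ≈ 11.70 → 12 more payments.
Total paid = 23·$360.00 + $252.92 = $8,532.92; interest = $8,532.92 − $7,925.00 = $607.92.

$607.92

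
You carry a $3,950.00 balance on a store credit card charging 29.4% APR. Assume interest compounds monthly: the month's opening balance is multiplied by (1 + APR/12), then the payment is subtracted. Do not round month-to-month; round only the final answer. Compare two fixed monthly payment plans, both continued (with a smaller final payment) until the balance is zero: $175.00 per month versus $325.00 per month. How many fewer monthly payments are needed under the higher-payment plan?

Monthly rate r = 29.4%/12 = 2.45% = 0.0245.
At $175.00/mo: n = ⌈−ln(1 − rB₀/P)/ln(1+r)⌉ = 34 payments (last $46.99); total interest = total paid − $3,950.00 = $1,871.99.
At $325.00/mo: 15 payments (last $197.35); total interest $797.35.
Payments saved = 34 − 15 = 19.

19 fewer payments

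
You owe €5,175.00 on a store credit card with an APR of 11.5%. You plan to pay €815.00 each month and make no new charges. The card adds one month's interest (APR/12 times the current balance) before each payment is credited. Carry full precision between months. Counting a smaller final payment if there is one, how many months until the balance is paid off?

Monthly rate r = 11.5%/12 = 0.958333% = 0.00958333.
Recurrence: B ← B·(1+r) − €815.00.
Month 1: interest €49.59; balance after payment €4,409.59.
Month 2: interest €42.26; balance after payment €3,636.85.
Closed form: n = −ln(1 − rB₀/P)/ln(1+r) = −ln(0.93915)/ln(1.00958) ≈ 6.582, so the balance reaches zero during payment 7.

7 months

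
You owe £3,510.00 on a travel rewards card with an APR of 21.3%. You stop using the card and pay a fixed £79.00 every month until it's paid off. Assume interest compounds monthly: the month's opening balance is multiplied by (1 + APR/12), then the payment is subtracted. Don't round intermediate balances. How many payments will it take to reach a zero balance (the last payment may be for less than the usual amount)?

Monthly rate r = 21.3%/12 = 1.775% = 0.01775.
Recurrence: B ← B·(1+r) − £79.00.
Month 1: interest £62.30; balance after payment £3,493.30.
Month 2: interest £62.01; balance after payment £3,476.31.
Closed form: n = −ln(1 − rB₀/P)/ln(1+r) = −ln(0.21136)/ln(1.01775) ≈ 88.335, so the balance reaches zero during payment 89.

89 payments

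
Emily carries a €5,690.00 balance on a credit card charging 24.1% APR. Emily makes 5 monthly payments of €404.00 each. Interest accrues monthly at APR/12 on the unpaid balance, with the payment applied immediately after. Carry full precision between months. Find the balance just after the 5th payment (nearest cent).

€4,182.00

Monthly rate r = 24.1%/12 = 2.00833% = 0.0200833.
Each month: B ← B·(1+r) − €404.00.
Month 1: interest €114.27; balance after payment €5,400.27.
Month 2: interest €108.46; balance after payment €5,104.73.
Month 3: interest €102.52; balance after payment €4,803.25.
Month 4: interest €96.47; balance after payment €4,495.71.
Month 5: interest €90.29; balance after payment €4,182.00.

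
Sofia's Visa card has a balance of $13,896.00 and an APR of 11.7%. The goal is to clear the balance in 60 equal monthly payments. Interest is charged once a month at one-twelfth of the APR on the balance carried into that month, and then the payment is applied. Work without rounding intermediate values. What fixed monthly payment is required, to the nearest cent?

Monthly rate r = 11.7%/12 = 0.975% = 0.00975.
Level-payment amortization: P = B₀·r / (1 − (1+r)^(−n)) = 13896.00·0.00975 / (1 − 1.00975^(−60)).
Denominator 1 − (1+r)^(−60) = 0.441313356.
P = 135.486 / 0.441313356 ≈ 307.01.

$307.01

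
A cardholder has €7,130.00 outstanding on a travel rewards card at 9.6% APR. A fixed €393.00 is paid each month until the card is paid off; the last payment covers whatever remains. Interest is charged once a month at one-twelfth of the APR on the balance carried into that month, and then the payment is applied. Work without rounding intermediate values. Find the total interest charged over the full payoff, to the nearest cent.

€604.77

Monthly rate r = 9.6%/12 = 0.8% = 0.008.
Payoff takes n = ⌈−ln(1 − rB₀/P)/ln(1+r)⌉ = ⌈19.680⌉ = 20 payments; the last is €267.77.
Total paid = 19·€393.00 + €267.77 = €7,734.77.
Total interest = total paid − principal = €7,734.77 − €7,130.00 = €604.77.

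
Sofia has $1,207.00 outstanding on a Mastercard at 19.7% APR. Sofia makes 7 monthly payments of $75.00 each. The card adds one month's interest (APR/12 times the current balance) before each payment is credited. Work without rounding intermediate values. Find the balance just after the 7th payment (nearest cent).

$801.15

Monthly rate r = 19.7%/12 = 1.64167% = 0.0164167.
Each month: B ← B·(1+r) − $75.00.
Month 1: interest $19.81; balance after payment $1,151.81.
Month 2: interest $18.91; balance after payment $1,095.72.
Month 3: interest $17.99; balance after payment $1,038.71.
Month 4: interest $17.05; balance after payment $980.76.
Month 5: interest $16.10; balance after payment $921.87.
Month 6: interest $15.13; balance after payment $862.00.
Month 7: interest $14.15; balance after payment $801.15.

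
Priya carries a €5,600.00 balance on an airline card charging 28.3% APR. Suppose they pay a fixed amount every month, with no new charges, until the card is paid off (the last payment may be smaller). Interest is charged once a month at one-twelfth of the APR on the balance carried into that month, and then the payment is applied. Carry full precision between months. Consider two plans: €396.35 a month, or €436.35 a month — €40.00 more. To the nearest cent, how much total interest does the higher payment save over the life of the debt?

€142.83

Monthly rate r = 28.3%/12 = 2.35833% = 0.0235833.
At €396.35/mo: n = ⌈−ln(1 − rB₀/P)/ln(1+r)⌉ = 18 payments (last €154.36); total interest = total paid − €5,600.00 = €1,292.31.
At €436.35/mo: 16 payments (last €204.23); total interest €1,149.48.
Interest saved = €1,292.31 − €1,149.48 = €142.83.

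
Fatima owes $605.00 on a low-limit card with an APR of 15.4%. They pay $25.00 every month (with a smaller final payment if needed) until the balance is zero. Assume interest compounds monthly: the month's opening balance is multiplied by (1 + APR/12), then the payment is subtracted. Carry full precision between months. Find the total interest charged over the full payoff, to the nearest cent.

Monthly rate r = 15.4%/12 = 1.28333% = 0.0128333.
Payoff takes n = ⌈−ln(1 − rB₀/P)/ln(1+r)⌉ = ⌈29.164⌉ = 30 payments; the last is $4.11.
Total paid = 29·$25.00 + $4.11 = $729.11.
Total interest = total paid − principal = $729.11 − $605.00 = $124.11.

$124.11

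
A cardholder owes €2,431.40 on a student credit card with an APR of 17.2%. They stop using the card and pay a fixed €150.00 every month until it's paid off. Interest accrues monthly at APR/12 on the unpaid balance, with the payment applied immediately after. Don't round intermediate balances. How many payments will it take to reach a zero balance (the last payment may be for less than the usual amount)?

19 payments

Monthly rate r = 17.2%/12 = 1.43333% = 0.0143333.
Recurrence: B ← B·(1+r) − €150.00.
Month 1: interest €34.85; balance after payment €2,316.25.
Month 2: interest €33.20; balance after payment €2,199.45.
Closed form: n = −ln(1 − rB₀/P)/ln(1+r) = −ln(0.76767)/ln(1.01433) ≈ 18.578, so the balance reaches zero during payment 19.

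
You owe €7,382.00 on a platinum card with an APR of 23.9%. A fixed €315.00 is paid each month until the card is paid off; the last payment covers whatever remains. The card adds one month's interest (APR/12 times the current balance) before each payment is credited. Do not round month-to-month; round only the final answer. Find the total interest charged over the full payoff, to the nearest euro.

€2,661

Monthly rate r = 23.9%/12 = 1.99167% = 0.0199167.
Payoff takes n = ⌈−ln(1 − rB₀/P)/ln(1+r)⌉ = ⌈31.883⌉ = 32 payments; the last is €278.37.
Total paid = 31·€315.00 + €278.37 = €10,043.37.
Total interest = total paid − principal = €10,043.37 − €7,382.00 = €2,661.37.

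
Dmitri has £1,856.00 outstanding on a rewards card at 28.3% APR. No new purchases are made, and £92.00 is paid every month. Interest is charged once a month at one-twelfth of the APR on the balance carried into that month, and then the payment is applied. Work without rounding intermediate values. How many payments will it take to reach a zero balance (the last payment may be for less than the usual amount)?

Monthly rate r = 28.3%/12 = 2.35833% = 0.0235833.
Recurrence: B ← B·(1+r) − £92.00.
Month 1: interest £43.77; balance after payment £1,807.77.
Month 2: interest £42.63; balance after payment £1,758.40.
Closed form: n = −ln(1 − rB₀/P)/ln(1+r) = −ln(0.52423)/ln(1.02358) ≈ 27.706, so the balance reaches zero during payment 28.

28 months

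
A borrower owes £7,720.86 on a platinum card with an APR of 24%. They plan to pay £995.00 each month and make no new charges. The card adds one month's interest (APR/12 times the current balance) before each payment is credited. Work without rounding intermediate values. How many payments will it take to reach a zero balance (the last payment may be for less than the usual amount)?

9 payments

Monthly rate r = 24%/12 = 2% = 0.02.
Recurrence: B ← B·(1+r) − £995.00.
Month 1: interest £154.42; balance after payment £6,880.28.
Month 2: interest £137.61; balance after payment £6,022.88.
Closed form: n = −ln(1 − rB₀/P)/ln(1+r) = −ln(0.84481)/ln(1.02) ≈ 8.516, so the balance reaches zero during payment 9.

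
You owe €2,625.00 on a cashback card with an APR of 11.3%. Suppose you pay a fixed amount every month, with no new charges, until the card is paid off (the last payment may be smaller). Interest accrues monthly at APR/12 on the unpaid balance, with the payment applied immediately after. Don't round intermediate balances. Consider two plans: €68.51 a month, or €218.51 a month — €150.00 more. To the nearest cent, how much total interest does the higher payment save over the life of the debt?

Monthly rate r = 11.3%/12 = 0.941667% = 0.00941667.
At €68.51/mo: n = ⌈−ln(1 − rB₀/P)/ln(1+r)⌉ = 48 payments (last €51.47); total interest = total paid − €2,625.00 = €646.44.
At €218.51/mo: 13 payments (last €176.85); total interest €173.97.
Interest saved = €646.44 − €173.97 = €472.47.

€472.47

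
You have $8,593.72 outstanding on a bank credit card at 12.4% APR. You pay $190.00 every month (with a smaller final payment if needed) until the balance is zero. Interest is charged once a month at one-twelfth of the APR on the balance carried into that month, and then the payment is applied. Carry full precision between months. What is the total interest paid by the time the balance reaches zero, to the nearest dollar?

$3,049

Monthly rate r = 12.4%/12 = 1.03333% = 0.0103333.
Payoff takes n = ⌈−ln(1 − rB₀/P)/ln(1+r)⌉ = ⌈61.277⌉ = 62 payments; the last is $52.76.
Total paid = 61·$190.00 + $52.76 = $11,642.76.
Total interest = total paid − principal = $11,642.76 − $8,593.72 = $3,049.04.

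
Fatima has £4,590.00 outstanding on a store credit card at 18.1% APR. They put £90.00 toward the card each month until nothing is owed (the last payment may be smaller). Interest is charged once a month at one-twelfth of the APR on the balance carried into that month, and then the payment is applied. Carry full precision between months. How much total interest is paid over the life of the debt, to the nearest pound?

£4,226

Monthly rate r = 18.1%/12 = 1.50833% = 0.0150833.
Payoff takes n = ⌈−ln(1 − rB₀/P)/ln(1+r)⌉ = ⌈97.953⌉ = 98 payments; the last is £85.77.
Total paid = 97·£90.00 + £85.77 = £8,815.77.
Total interest = total paid − principal = £8,815.77 − £4,590.00 = £4,225.77.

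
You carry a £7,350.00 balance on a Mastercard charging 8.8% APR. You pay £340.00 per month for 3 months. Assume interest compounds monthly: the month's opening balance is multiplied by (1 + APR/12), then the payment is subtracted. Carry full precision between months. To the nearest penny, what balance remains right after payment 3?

Monthly rate r = 8.8%/12 = 0.733333% = 0.00733333.
Each month: B ← B·(1+r) − £340.00.
Month 1: interest £53.90; balance after payment £7,063.90.
Month 2: interest £51.80; balance after payment £6,775.70.
Month 3: interest £49.69; balance after payment £6,485.39.

£6,485.39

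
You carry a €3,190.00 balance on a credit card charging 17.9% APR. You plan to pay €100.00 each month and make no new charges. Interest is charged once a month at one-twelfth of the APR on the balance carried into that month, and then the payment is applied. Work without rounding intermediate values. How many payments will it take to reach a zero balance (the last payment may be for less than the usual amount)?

44 months

Monthly rate r = 17.9%/12 = 1.49167% = 0.0149167.
Recurrence: B ← B·(1+r) − €100.00.
Month 1: interest €47.58; balance after payment €3,137.58.
Month 2: interest €46.80; balance after payment €3,084.39.
Closed form: n = −ln(1 − rB₀/P)/ln(1+r) = −ln(0.52416)/ln(1.01492) ≈ 43.627, so the balance reaches zero during payment 44.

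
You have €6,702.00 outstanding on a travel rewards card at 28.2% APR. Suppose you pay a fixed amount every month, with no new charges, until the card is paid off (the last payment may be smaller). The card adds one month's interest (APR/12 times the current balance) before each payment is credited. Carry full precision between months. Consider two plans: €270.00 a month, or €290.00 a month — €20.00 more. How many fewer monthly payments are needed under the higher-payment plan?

4 fewer payments

Monthly rate r = 28.2%/12 = 2.35% = 0.0235.
At €270.00/mo: n = ⌈−ln(1 − rB₀/P)/ln(1+r)⌉ = 38 payments (last €186.67); total interest = total paid − €6,702.00 = €3,474.67.
At €290.00/mo: 34 payments (last €209.77); total interest €3,077.77.
Payments saved = 38 − 34 = 4.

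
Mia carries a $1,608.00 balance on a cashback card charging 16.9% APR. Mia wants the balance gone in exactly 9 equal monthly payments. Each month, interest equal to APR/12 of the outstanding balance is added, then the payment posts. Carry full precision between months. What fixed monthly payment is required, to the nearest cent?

Monthly rate r = 16.9%/12 = 1.40833% = 0.0140833.
Level-payment amortization: P = B₀·r / (1 − (1+r)^(−n)) = 1608.00·0.0140833 / (1 − 1.01408^(−9)).
Denominator 1 − (1+r)^(−9) = 0.118266798.
P = 22.646 / 0.118266798 ≈ 191.48.

$191.48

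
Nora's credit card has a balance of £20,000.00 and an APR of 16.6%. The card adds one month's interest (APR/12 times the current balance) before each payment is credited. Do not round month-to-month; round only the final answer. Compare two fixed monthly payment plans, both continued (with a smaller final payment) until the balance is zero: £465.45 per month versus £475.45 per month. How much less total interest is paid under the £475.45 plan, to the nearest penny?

£393.65

Monthly rate r = 16.6%/12 = 1.38333% = 0.0138333.
At £465.45/mo: n = ⌈−ln(1 − rB₀/P)/ln(1+r)⌉ = 66 payments (last £319.17); total interest = total paid − £20,000.00 = £10,573.42.
At £475.45/mo: 64 payments (last £226.42); total interest £10,179.77.
Interest saved = £10,573.42 − £10,179.77 = £393.65.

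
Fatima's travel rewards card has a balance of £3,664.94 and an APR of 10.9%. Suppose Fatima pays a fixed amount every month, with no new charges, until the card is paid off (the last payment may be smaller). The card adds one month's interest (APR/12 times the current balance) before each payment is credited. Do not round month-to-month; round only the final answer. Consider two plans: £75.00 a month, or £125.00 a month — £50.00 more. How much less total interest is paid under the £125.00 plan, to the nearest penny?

Monthly rate r = 10.9%/12 = 0.908333% = 0.00908333.
At £75.00/mo: n = ⌈−ln(1 − rB₀/P)/ln(1+r)⌉ = 65 payments (last £66.68); total interest = total paid − £3,664.94 = £1,201.74.
At £125.00/mo: 35 payments (last £31.10); total interest £616.16.
Interest saved = £1,201.74 − £616.16 = £585.58.

£585.58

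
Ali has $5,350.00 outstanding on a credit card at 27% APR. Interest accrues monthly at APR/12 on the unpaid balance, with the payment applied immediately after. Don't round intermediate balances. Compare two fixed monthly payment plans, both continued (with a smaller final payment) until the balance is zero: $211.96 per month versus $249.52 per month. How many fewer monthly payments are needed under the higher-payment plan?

Monthly rate r = 27%/12 = 2.25% = 0.0225.
At $211.96/mo: n = ⌈−ln(1 − rB₀/P)/ln(1+r)⌉ = 38 payments (last $151.54); total interest = total paid − $5,350.00 = $2,644.06.
At $249.52/mo: 30 payments (last $150.21); total interest $2,036.29.
Payments saved = 38 − 30 = 8.

8 fewer payments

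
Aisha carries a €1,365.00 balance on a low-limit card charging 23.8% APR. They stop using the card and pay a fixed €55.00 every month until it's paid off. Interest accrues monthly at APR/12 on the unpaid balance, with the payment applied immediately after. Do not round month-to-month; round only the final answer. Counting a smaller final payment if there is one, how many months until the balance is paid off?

35 payments

Monthly rate r = 23.8%/12 = 1.98333% = 0.0198333.
Recurrence: B ← B·(1+r) − €55.00.
Month 1: interest €27.07; balance after payment €1,337.07.
Month 2: interest €26.52; balance after payment €1,308.59.
Closed form: n = −ln(1 − rB₀/P)/ln(1+r) = −ln(0.50777)/ln(1.01983) ≈ 34.509, so the balance reaches zero during payment 35.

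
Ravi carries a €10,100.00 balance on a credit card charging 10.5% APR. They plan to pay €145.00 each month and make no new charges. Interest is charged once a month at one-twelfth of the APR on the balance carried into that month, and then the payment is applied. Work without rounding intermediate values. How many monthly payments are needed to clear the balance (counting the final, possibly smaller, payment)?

108 payments

Monthly rate r = 10.5%/12 = 0.875% = 0.00875.
Recurrence: B ← B·(1+r) − €145.00.
Month 1: interest €88.38; balance after payment €10,043.38.
Month 2: interest €87.88; balance after payment €9,986.25.
Closed form: n = −ln(1 − rB₀/P)/ln(1+r) = −ln(0.39052)/ln(1.00875) ≈ 107.930, so the balance reaches zero during payment 108.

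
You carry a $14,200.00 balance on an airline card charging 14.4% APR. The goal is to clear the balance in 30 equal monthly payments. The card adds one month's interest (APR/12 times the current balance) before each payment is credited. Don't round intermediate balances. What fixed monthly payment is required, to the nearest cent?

Monthly rate r = 14.4%/12 = 1.2% = 0.012.
Level-payment amortization: P = B₀·r / (1 − (1+r)^(−n)) = 14200.00·0.012 / (1 − 1.012^(−30)).
Denominator 1 − (1+r)^(−30) = 0.300827038.
P = 170.4 / 0.300827038 ≈ 566.44.

$566.44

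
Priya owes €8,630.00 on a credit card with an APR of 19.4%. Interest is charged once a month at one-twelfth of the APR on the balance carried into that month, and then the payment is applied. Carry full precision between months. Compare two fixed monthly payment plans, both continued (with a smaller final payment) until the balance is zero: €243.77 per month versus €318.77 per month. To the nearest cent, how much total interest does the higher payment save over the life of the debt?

Monthly rate r = 19.4%/12 = 1.61667% = 0.0161667.
At €243.77/mo: n = ⌈−ln(1 − rB₀/P)/ln(1+r)⌉ = 53 payments (last €235.27); total interest = total paid − €8,630.00 = €4,281.31.
At €318.77/mo: 36 payments (last €285.88); total interest €2,812.83.
Interest saved = €4,281.31 − €2,812.83 = €1,468.48.

€1,468.48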